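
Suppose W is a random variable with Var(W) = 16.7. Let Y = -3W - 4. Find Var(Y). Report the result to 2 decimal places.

150.30

Var(-3W - 4) = (-3)²·Var(W) = 9·16.7 = 150.3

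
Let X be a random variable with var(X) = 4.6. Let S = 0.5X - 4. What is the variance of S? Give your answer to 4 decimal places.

1.1500

var(0.5X - 4) = (0.5)²·var(X) = 0.25·4.6 = 1.15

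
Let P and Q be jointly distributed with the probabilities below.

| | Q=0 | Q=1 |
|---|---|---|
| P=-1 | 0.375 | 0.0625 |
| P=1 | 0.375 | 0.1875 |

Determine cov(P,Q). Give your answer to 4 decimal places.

0.0938

E[P] = 0.125,  E[Q] = 0.25
E[PQ] = 0.125
cov(P,Q) = E[PQ] − E[P]E[Q] = 0.125 − (0.125)(0.25) = 0.09375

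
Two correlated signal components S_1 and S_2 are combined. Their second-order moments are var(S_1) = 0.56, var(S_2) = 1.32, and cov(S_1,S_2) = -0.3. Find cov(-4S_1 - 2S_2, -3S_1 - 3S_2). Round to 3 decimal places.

9.240

cov(-4S_1 - 2S_2, -3S_1 - 3S_2) = (-4)(-3)var(S_1) + (-2)(-3)var(S_2) + [(-4)(-3) + (-2)(-3)]cov(S_1,S_2)
= 12·0.56 + 6·1.32 + 18·-0.3 = 9.24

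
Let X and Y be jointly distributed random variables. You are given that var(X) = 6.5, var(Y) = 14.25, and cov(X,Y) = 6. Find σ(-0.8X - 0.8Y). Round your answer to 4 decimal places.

4.5782

var(-0.8X - 0.8Y) = (-0.8)²·var(X) + (-0.8)²·var(Y) + 2·(-0.8)·(-0.8)·cov(X,Y)
= 0.64·6.5 + 0.64·14.25 + 1.28·6 = 20.96
σ(-0.8X - 0.8Y) = √20.96 ≈ 4.5782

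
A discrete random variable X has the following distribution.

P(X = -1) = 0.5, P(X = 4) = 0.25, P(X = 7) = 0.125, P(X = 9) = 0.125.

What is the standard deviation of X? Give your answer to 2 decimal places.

3.81

E[X] = (-1)(0.5) + (4)(0.25) + (7)(0.125) + (9)(0.125) = 2.5
E[X²] = (-1)²(0.5) + (4)²(0.25) + (7)²(0.125) + (9)²(0.125) = 20.75
Var(X) = E[X²] − (E[X])² = 20.75 − (2.5)² = 14.5
sd(X) = √14.5 ≈ 3.81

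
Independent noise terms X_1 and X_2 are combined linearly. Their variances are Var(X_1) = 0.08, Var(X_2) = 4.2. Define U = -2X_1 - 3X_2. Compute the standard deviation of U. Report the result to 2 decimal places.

6.17

By independence, Var(U) = (-2)²Var(X_1) + (-3)²Var(X_2)
= (-2)²·0.08 + (-3)²·4.2 = 38.12
SD(U) = √38.12 ≈ 6.17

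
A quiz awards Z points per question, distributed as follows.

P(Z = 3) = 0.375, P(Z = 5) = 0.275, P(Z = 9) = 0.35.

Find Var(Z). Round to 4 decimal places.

6.6775

E[Z] = (3)(0.375) + (5)(0.275) + (9)(0.35) = 5.65
E[Z²] = (3)²(0.375) + (5)²(0.275) + (9)²(0.35) = 38.6
Var(Z) = E[Z²] − (E[Z])² = 38.6 − (5.65)² = 6.6775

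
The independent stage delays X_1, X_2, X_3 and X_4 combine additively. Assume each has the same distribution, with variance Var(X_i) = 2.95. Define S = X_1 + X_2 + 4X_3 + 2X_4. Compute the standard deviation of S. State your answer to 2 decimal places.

8.06

By independence, Var(S) = (1)²Var(X_1) + (1)²Var(X_2) + (4)²Var(X_3) + (2)²Var(X_4)
= (1)²·2.95 + (1)²·2.95 + (4)²·2.95 + (2)²·2.95 = 64.9
SD(S) = √64.9 ≈ 8.06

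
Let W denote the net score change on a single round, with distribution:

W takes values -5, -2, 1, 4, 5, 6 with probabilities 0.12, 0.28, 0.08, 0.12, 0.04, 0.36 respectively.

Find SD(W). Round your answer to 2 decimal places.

4.12

E[W] = (-5)(0.12) + (-2)(0.28) + (1)(0.08) + (4)(0.12) + (5)(0.04) + (6)(0.36) = 1.76
E[W²] = (-5)²(0.12) + (-2)²(0.28) + (1)²(0.08) + (4)²(0.12) + (5)²(0.04) + (6)²(0.36) = 20.08
Var(W) = E[W²] − (E[W])² = 20.08 − (1.76)² = 16.9824
SD(W) = √16.9824 ≈ 4.12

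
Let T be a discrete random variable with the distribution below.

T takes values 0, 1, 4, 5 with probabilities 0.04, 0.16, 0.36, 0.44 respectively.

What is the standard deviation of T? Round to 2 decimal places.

1.57

E[T] = (0)(0.04) + (1)(0.16) + (4)(0.36) + (5)(0.44) = 3.8
E[T²] = (0)²(0.04) + (1)²(0.16) + (4)²(0.36) + (5)²(0.44) = 16.92
Var(T) = E[T²] − (E[T])² = 16.92 − (3.8)² = 2.48
σ(T) = √2.48 ≈ 1.57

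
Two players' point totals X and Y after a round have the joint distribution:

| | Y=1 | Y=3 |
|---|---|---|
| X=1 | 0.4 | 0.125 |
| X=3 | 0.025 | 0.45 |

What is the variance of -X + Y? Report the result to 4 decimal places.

E[X] = 1.95,  E[Y] = 2.15,  E[XY] = 4.9
V(X) = 4.8 − (1.95)² = 0.9975;  V(Y) = 5.6 − (2.15)² = 0.9775
cov(X,Y) = 4.9 − (1.95)(2.15) = 0.7075
V(-X + Y) = (-1)²·0.9975 + (1)²·0.9775 + 2·(-1)·(1)·0.7075 = 0.56

0.5600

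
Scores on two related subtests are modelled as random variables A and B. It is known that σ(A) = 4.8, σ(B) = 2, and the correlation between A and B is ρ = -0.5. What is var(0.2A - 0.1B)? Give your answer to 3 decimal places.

1.154

var(A) = (4.8)² = 23.04;  var(B) = (2)² = 4
Cov(A,B) = ρ·σ(A)·σ(B) = -0.5·4.8·2 = -4.8
var(0.2A - 0.1B) = (0.2)²·var(A) + (-0.1)²·var(B) + 2·(0.2)·(-0.1)·Cov(A,B)
= 0.04·23.04 + 0.01·4 + -0.04·-4.8 = 1.1536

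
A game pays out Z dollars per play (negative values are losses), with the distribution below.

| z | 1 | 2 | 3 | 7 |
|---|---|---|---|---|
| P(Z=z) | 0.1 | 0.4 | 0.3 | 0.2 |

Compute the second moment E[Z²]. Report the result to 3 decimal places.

E[Z²] = (1)²(0.1) + (2)²(0.4) + (3)²(0.3) + (7)²(0.2) = 14.2

14.200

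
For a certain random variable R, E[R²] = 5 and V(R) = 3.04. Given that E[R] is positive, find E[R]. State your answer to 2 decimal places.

(E[R])² = E[R²] − V(R) = 5 − 3.04 = 1.96
E[R] = √1.96 = 1.4

1.40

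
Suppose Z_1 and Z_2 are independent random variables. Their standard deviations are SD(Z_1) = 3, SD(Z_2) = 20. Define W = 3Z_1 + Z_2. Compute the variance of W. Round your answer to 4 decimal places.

481.0000

Var(Z_1) = 9, Var(Z_2) = 400
By independence, Var(W) = (3)²Var(Z_1) + (1)²Var(Z_2)
= (3)²·9 + (1)²·400 = 481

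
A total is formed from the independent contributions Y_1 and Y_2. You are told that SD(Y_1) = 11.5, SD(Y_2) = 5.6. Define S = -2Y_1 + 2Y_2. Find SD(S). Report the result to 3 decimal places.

25.582

V(Y_1) = 132.25, V(Y_2) = 31.36
By independence, V(S) = (-2)²V(Y_1) + (2)²V(Y_2)
= (-2)²·132.25 + (2)²·31.36 = 654.44
SD(S) = √654.44 ≈ 25.582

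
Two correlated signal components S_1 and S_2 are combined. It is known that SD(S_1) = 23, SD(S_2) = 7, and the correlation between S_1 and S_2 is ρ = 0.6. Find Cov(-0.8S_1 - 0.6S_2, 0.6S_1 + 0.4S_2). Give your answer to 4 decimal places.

-331.3680

Var(S_1) = (23)² = 529;  Var(S_2) = (7)² = 49
Cov(S_1,S_2) = ρ·SD(S_1)·SD(S_2) = 0.6·23·7 = 96.6
Cov(-0.8S_1 - 0.6S_2, 0.6S_1 + 0.4S_2) = (-0.8)(0.6)Var(S_1) + (-0.6)(0.4)Var(S_2) + [(-0.8)(0.4) + (-0.6)(0.6)]Cov(S_1,S_2)
= -0.48·529 + -0.24·49 + -0.68·96.6 = -331.368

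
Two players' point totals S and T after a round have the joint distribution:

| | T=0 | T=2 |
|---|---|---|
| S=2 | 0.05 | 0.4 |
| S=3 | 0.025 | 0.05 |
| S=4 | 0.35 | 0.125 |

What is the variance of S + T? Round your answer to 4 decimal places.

E[S] = 3.025,  E[T] = 1.15,  E[ST] = 2.9
var(S) = 10.075 − (3.025)² = 0.924375;  var(T) = 2.3 − (1.15)² = 0.9775
Cov(S,T) = 2.9 − (3.025)(1.15) = -0.57875
var(S + T) = (1)²·0.924375 + (1)²·0.9775 + 2·(1)·(1)·-0.57875 = 0.744375

0.7444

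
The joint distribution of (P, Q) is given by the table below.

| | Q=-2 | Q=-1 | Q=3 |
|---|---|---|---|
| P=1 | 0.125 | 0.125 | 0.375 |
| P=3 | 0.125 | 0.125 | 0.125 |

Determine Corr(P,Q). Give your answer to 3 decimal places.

-0.255

E[P] = 1.75,  E[Q] = 0.75
E[PQ] = 0.75
cov(P,Q) = E[PQ] − E[P]E[Q] = 0.75 − (1.75)(0.75) = -0.5625
V(P) = 0.9375,  V(Q) = 5.1875
ρ = -0.5625 / √(0.9375·5.1875) ≈ -0.255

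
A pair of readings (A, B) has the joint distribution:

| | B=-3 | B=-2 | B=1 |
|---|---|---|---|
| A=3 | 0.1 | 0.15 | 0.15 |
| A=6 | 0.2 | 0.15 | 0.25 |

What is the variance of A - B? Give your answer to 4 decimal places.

5.1900

E[A] = 4.8,  E[B] = -1.1,  E[AB] = -5.25
Var(A) = 25.2 − (4.8)² = 2.16;  Var(B) = 4.3 − (-1.1)² = 3.09
Cov(A,B) = -5.25 − (4.8)(-1.1) = 0.03
Var(A - B) = (1)²·2.16 + (-1)²·3.09 + 2·(1)·(-1)·0.03 = 5.19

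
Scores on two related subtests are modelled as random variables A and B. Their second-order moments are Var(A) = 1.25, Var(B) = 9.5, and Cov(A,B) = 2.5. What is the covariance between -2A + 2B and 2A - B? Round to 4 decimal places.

Cov(-2A + 2B, 2A - B) = (-2)(2)Var(A) + (2)(-1)Var(B) + [(-2)(-1) + (2)(2)]Cov(A,B)
= -4·1.25 + -2·9.5 + 6·2.5 = -9

-9.0000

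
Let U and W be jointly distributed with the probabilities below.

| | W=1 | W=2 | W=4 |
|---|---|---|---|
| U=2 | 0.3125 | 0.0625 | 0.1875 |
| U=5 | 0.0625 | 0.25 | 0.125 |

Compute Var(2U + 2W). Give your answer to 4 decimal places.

E[U] = 3.3125,  E[W] = 2.25,  E[UW] = 7.6875
Var(U) = 13.1875 − (3.3125)² = 2.21484375;  Var(W) = 6.625 − (2.25)² = 1.5625
cov(U,W) = 7.6875 − (3.3125)(2.25) = 0.234375
Var(2U + 2W) = (2)²·2.21484375 + (2)²·1.5625 + 2·(2)·(2)·0.234375 = 16.984375

16.9844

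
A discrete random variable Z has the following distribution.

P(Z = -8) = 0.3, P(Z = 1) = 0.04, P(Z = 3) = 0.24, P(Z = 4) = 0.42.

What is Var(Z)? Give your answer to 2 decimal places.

E[Z] = (-8)(0.3) + (1)(0.04) + (3)(0.24) + (4)(0.42) = 0.04
E[Z²] = (-8)²(0.3) + (1)²(0.04) + (3)²(0.24) + (4)²(0.42) = 28.12
Var(Z) = E[Z²] − (E[Z])² = 28.12 − (0.04)² = 28.1184

28.12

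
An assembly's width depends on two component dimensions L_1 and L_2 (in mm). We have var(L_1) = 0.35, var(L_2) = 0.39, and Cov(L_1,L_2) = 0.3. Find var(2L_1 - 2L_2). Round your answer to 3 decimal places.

0.560

var(2L_1 - 2L_2) = (2)²·var(L_1) + (-2)²·var(L_2) + 2·(2)·(-2)·Cov(L_1,L_2)
= 4·0.35 + 4·0.39 + -8·0.3 = 0.56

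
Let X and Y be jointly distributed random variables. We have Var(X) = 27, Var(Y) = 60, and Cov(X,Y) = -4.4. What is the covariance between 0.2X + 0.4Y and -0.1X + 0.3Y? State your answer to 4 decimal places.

Cov(0.2X + 0.4Y, -0.1X + 0.3Y) = (0.2)(-0.1)Var(X) + (0.4)(0.3)Var(Y) + [(0.2)(0.3) + (0.4)(-0.1)]Cov(X,Y)
= -0.02·27 + 0.12·60 + 0.02·-4.4 = 6.572

6.5720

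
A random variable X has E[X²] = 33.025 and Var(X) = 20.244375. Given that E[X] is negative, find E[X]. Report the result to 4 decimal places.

-3.5750

(E[X])² = E[X²] − Var(X) = 33.025 − 20.244375 = 12.780625
E[X] = −√12.780625 = -3.575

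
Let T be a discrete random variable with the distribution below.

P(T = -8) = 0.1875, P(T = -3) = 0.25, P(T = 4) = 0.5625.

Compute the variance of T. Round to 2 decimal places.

E[T] = (-8)(0.1875) + (-3)(0.25) + (4)(0.5625) = 0
E[T²] = (-8)²(0.1875) + (-3)²(0.25) + (4)²(0.5625) = 23.25
var(T) = E[T²] − (E[T])² = 23.25 − (0)² = 23.25

23.25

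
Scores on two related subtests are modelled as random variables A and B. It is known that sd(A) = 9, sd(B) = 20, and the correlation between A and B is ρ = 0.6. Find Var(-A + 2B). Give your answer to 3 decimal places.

Var(A) = (9)² = 81;  Var(B) = (20)² = 400
Cov(A,B) = ρ·sd(A)·sd(B) = 0.6·9·20 = 108
Var(-A + 2B) = (-1)²·Var(A) + (2)²·Var(B) + 2·(-1)·(2)·Cov(A,B)
= 1·81 + 4·400 + -4·108 = 1249

1249.000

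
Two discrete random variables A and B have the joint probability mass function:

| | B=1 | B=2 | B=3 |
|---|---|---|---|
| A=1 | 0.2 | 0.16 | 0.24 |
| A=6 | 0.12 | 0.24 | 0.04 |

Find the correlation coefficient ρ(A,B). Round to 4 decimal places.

E[A] = 3,  E[B] = 1.96
E[AB] = 5.56
Cov(A,B) = E[AB] − E[A]E[B] = 5.56 − (3)(1.96) = -0.32
Var(A) = 6,  Var(B) = 0.5984
ρ = -0.32 / √(6·0.5984) ≈ -0.1689

-0.1689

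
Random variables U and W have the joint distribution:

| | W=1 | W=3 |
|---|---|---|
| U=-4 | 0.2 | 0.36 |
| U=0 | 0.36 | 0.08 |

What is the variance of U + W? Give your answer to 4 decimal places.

E[U] = -2.24,  E[W] = 1.88,  E[UW] = -5.12
V(U) = 8.96 − (-2.24)² = 3.9424;  V(W) = 4.52 − (1.88)² = 0.9856
Cov(U,W) = -5.12 − (-2.24)(1.88) = -0.9088
V(U + W) = (1)²·3.9424 + (1)²·0.9856 + 2·(1)·(1)·-0.9088 = 3.1104

3.1104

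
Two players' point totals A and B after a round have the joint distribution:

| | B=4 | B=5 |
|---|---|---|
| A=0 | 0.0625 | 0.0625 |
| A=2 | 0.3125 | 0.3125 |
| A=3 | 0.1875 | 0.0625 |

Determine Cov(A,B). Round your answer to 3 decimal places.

-0.063

E[A] = 2,  E[B] = 4.4375
E[AB] = 8.8125
Cov(A,B) = E[AB] − E[A]E[B] = 8.8125 − (2)(4.4375) = -0.0625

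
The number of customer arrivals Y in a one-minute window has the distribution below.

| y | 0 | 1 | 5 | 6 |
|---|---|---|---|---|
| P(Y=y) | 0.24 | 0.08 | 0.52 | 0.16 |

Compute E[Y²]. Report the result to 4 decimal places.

E[Y²] = (0)²(0.24) + (1)²(0.08) + (5)²(0.52) + (6)²(0.16) = 18.84

18.8400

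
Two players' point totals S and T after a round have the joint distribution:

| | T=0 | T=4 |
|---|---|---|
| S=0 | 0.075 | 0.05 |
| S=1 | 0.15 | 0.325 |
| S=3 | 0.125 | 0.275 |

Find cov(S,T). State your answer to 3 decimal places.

E[S] = 1.675,  E[T] = 2.6
E[ST] = 4.6
cov(S,T) = E[ST] − E[S]E[T] = 4.6 − (1.675)(2.6) = 0.245

0.245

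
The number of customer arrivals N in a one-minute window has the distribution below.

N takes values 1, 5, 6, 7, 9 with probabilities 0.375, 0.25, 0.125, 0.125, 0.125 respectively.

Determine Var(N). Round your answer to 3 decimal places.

E[N] = (1)(0.375) + (5)(0.25) + (6)(0.125) + (7)(0.125) + (9)(0.125) = 4.375
E[N²] = (1)²(0.375) + (5)²(0.25) + (6)²(0.125) + (7)²(0.125) + (9)²(0.125) = 27.375
Var(N) = E[N²] − (E[N])² = 27.375 − (4.375)² = 8.234375

8.234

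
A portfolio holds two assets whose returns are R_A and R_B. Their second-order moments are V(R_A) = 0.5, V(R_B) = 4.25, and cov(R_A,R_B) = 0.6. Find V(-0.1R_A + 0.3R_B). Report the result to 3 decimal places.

0.352

V(-0.1R_A + 0.3R_B) = (-0.1)²·V(R_A) + (0.3)²·V(R_B) + 2·(-0.1)·(0.3)·cov(R_A,R_B)
= 0.01·0.5 + 0.09·4.25 + -0.06·0.6 = 0.3515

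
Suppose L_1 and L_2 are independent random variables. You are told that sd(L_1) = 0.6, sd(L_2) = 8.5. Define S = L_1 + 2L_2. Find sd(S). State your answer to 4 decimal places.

var(L_1) = 0.36, var(L_2) = 72.25
By independence, var(S) = (1)²var(L_1) + (2)²var(L_2)
= (1)²·0.36 + (2)²·72.25 = 289.36
sd(S) = √289.36 ≈ 17.0106

17.0106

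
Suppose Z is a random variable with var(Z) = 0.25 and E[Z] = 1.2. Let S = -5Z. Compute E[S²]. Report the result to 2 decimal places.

42.25

E[-5Z] = -5·1.2 = -6
var(-5Z) = (-5)²·0.25 = 6.25
E[S²] = var(S) + (E[S])² = 6.25 + (-6)² = 42.25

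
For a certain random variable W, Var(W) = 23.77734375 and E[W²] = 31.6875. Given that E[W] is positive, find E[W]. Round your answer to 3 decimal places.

2.813

(E[W])² = E[W²] − Var(W) = 31.6875 − 23.77734375 = 7.91015625
E[W] = √7.91015625 = 2.8125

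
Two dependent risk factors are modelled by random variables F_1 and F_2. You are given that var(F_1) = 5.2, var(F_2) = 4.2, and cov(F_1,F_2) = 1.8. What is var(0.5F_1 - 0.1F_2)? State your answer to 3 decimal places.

1.162

var(0.5F_1 - 0.1F_2) = (0.5)²·var(F_1) + (-0.1)²·var(F_2) + 2·(0.5)·(-0.1)·cov(F_1,F_2)
= 0.25·5.2 + 0.01·4.2 + -0.1·1.8 = 1.162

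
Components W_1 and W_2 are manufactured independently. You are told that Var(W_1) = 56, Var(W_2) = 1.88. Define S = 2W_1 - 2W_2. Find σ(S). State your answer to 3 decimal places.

By independence, Var(S) = (2)²Var(W_1) + (-2)²Var(W_2)
= (2)²·56 + (-2)²·1.88 = 231.52
σ(S) = √231.52 ≈ 15.216

15.216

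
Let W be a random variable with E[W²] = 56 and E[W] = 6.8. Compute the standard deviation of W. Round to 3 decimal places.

V(W) = 56 − (6.8)² = 9.76
SD(W) = √9.76 ≈ 3.124

3.124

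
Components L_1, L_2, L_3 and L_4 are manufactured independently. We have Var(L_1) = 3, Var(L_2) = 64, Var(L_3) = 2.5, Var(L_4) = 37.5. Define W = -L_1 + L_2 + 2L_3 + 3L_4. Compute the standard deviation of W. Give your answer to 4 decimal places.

By independence, Var(W) = (-1)²Var(L_1) + (1)²Var(L_2) + (2)²Var(L_3) + (3)²Var(L_4)
= (-1)²·3 + (1)²·64 + (2)²·2.5 + (3)²·37.5 = 414.5
sd(W) = √414.5 ≈ 20.3593

20.3593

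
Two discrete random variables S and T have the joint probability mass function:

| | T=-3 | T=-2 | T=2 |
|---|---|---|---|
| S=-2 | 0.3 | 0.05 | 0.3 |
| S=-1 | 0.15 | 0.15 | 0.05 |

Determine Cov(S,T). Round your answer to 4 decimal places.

-0.2825

E[S] = -1.65,  E[T] = -1.05
E[ST] = 1.45
Cov(S,T) = E[ST] − E[S]E[T] = 1.45 − (-1.65)(-1.05) = -0.2825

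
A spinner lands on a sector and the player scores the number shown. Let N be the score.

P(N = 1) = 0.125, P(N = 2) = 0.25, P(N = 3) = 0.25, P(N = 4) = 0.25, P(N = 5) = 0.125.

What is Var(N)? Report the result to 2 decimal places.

1.50

E[N] = (1)(0.125) + (2)(0.25) + (3)(0.25) + (4)(0.25) + (5)(0.125) = 3
E[N²] = (1)²(0.125) + (2)²(0.25) + (3)²(0.25) + (4)²(0.25) + (5)²(0.125) = 10.5
Var(N) = E[N²] − (E[N])² = 10.5 − (3)² = 1.5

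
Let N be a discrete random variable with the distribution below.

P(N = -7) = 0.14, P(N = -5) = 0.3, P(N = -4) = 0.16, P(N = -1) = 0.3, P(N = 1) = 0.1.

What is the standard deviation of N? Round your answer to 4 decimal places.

2.5095

E[N] = (-7)(0.14) + (-5)(0.3) + (-4)(0.16) + (-1)(0.3) + (1)(0.1) = -3.32
E[N²] = (-7)²(0.14) + (-5)²(0.3) + (-4)²(0.16) + (-1)²(0.3) + (1)²(0.1) = 17.32
V(N) = E[N²] − (E[N])² = 17.32 − (-3.32)² = 6.2976
σ(N) = √6.2976 ≈ 2.5095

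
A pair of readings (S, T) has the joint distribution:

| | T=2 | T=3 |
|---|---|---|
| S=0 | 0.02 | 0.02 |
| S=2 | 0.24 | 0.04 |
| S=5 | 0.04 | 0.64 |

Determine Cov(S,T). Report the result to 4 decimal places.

E[S] = 3.96,  E[T] = 2.7
E[ST] = 11.2
Cov(S,T) = E[ST] − E[S]E[T] = 11.2 − (3.96)(2.7) = 0.508

0.5080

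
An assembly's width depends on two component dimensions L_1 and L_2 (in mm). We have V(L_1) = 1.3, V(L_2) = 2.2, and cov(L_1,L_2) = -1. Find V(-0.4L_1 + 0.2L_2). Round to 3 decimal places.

0.456

V(-0.4L_1 + 0.2L_2) = (-0.4)²·V(L_1) + (0.2)²·V(L_2) + 2·(-0.4)·(0.2)·cov(L_1,L_2)
= 0.16·1.3 + 0.04·2.2 + -0.16·-1 = 0.456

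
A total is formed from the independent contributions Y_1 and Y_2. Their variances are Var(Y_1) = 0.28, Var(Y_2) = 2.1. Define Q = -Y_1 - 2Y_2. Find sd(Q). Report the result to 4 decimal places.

2.9462

By independence, Var(Q) = (-1)²Var(Y_1) + (-2)²Var(Y_2)
= (-1)²·0.28 + (-2)²·2.1 = 8.68
sd(Q) = √8.68 ≈ 2.9462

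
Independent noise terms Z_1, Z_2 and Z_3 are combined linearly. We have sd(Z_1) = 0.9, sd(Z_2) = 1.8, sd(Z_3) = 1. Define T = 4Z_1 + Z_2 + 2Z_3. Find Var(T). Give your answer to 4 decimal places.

Var(Z_1) = 0.81, Var(Z_2) = 3.24, Var(Z_3) = 1
By independence, Var(T) = (4)²Var(Z_1) + (1)²Var(Z_2) + (2)²Var(Z_3)
= (4)²·0.81 + (1)²·3.24 + (2)²·1 = 20.2

20.2000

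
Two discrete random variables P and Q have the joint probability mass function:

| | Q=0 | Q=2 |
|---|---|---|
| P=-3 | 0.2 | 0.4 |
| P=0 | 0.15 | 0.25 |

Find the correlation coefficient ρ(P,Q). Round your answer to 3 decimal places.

E[P] = -1.8,  E[Q] = 1.3
E[PQ] = -2.4
Cov(P,Q) = E[PQ] − E[P]E[Q] = -2.4 − (-1.8)(1.3) = -0.06
var(P) = 2.16,  var(Q) = 0.91
ρ = -0.06 / √(2.16·0.91) ≈ -0.043

-0.043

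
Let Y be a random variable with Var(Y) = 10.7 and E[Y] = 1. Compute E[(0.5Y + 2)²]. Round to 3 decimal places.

8.925

E[0.5Y + 2] = 0.5·1 + 2 = 2.5
Var(0.5Y + 2) = (0.5)²·10.7 = 2.675
E[(0.5Y + 2)²] = Var((0.5Y + 2)) + (E[(0.5Y + 2)])² = 2.675 + (2.5)² = 8.925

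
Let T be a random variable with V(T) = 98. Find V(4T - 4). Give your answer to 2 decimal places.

V(4T - 4) = (4)²·V(T) = 16·98 = 1568

1568.00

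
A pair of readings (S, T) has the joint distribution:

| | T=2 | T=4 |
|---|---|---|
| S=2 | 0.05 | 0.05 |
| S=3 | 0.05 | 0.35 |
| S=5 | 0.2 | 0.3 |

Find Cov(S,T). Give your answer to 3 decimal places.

-0.160

E[S] = 3.9,  E[T] = 3.4
E[ST] = 13.1
Cov(S,T) = E[ST] − E[S]E[T] = 13.1 − (3.9)(3.4) = -0.16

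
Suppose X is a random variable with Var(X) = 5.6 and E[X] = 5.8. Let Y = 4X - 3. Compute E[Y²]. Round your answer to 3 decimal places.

497.640

E[4X - 3] = 4·5.8 − 3 = 20.2
Var(4X - 3) = (4)²·5.6 = 89.6
E[Y²] = Var(Y) + (E[Y])² = 89.6 + (20.2)² = 497.64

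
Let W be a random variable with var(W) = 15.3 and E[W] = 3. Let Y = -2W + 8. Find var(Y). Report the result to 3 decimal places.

61.200

var(-2W + 8) = (-2)²·var(W) = 4·15.3 = 61.2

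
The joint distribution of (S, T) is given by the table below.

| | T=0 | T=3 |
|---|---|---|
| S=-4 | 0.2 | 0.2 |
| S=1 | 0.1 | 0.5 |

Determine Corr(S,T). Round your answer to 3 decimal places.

0.356

E[S] = -1,  E[T] = 2.1
E[ST] = -0.9
Cov(S,T) = E[ST] − E[S]E[T] = -0.9 − (-1)(2.1) = 1.2
V(S) = 6,  V(T) = 1.89
ρ = 1.2 / √(6·1.89) ≈ 0.356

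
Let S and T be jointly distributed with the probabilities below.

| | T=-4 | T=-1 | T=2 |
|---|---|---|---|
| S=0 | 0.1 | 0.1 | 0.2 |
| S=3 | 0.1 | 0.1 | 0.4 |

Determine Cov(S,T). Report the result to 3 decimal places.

0.540

E[S] = 1.8,  E[T] = 0.2
E[ST] = 0.9
Cov(S,T) = E[ST] − E[S]E[T] = 0.9 − (1.8)(0.2) = 0.54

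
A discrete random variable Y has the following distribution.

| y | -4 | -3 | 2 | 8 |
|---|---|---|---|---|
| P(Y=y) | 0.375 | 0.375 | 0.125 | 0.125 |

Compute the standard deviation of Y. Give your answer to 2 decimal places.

E[Y] = (-4)(0.375) + (-3)(0.375) + (2)(0.125) + (8)(0.125) = -1.375
E[Y²] = (-4)²(0.375) + (-3)²(0.375) + (2)²(0.125) + (8)²(0.125) = 17.875
Var(Y) = E[Y²] − (E[Y])² = 17.875 − (-1.375)² = 15.984375
σ(Y) = √15.984375 ≈ 4.00

4.00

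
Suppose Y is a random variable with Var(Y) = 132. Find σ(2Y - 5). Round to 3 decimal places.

Var(2Y - 5) = (2)²·132 = 528
σ(2Y - 5) = √528 ≈ 22.978

22.978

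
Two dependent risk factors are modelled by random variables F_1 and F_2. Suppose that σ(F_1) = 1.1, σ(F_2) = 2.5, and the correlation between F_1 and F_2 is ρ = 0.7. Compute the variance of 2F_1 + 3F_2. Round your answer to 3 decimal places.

V(F_1) = (1.1)² = 1.21;  V(F_2) = (2.5)² = 6.25
Cov(F_1,F_2) = ρ·σ(F_1)·σ(F_2) = 0.7·1.1·2.5 = 1.925
V(2F_1 + 3F_2) = (2)²·V(F_1) + (3)²·V(F_2) + 2·(2)·(3)·Cov(F_1,F_2)
= 4·1.21 + 9·6.25 + 12·1.925 = 84.19

84.190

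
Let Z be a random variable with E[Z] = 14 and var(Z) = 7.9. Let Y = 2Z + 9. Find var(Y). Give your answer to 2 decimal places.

var(2Z + 9) = (2)²·var(Z) = 4·7.9 = 31.6

31.60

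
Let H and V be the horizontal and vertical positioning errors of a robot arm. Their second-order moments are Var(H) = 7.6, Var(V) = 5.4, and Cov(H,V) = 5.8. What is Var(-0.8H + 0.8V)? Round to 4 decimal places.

0.8960

Var(-0.8H + 0.8V) = (-0.8)²·Var(H) + (0.8)²·Var(V) + 2·(-0.8)·(0.8)·Cov(H,V)
= 0.64·7.6 + 0.64·5.4 + -1.28·5.8 = 0.896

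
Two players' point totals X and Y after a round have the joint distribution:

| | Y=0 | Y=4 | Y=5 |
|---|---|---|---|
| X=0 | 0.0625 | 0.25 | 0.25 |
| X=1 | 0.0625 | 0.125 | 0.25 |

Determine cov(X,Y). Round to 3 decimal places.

E[X] = 0.4375,  E[Y] = 4
E[XY] = 1.75
cov(X,Y) = E[XY] − E[X]E[Y] = 1.75 − (0.4375)(4) = 0

0.000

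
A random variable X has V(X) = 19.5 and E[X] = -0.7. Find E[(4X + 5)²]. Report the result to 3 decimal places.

E[4X + 5] = 4·-0.7 + 5 = 2.2
V(4X + 5) = (4)²·19.5 = 312
E[(4X + 5)²] = V((4X + 5)) + (E[(4X + 5)])² = 312 + (2.2)² = 316.84

316.840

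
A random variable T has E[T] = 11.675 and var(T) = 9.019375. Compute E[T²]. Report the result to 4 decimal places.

145.3250

E[T²] = var(T) + (E[T])² = 9.019375 + (11.675)² = 145.325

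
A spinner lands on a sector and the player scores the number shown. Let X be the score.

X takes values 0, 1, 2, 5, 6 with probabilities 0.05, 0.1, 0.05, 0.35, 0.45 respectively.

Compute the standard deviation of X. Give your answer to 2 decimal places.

1.90

E[X] = (0)(0.05) + (1)(0.1) + (2)(0.05) + (5)(0.35) + (6)(0.45) = 4.65
E[X²] = (0)²(0.05) + (1)²(0.1) + (2)²(0.05) + (5)²(0.35) + (6)²(0.45) = 25.25
var(X) = E[X²] − (E[X])² = 25.25 − (4.65)² = 3.6275
σ(X) = √3.6275 ≈ 1.90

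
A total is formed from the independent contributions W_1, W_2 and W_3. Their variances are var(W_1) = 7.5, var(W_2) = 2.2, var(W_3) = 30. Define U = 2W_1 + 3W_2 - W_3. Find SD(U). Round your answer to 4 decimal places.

By independence, var(U) = (2)²var(W_1) + (3)²var(W_2) + (-1)²var(W_3)
= (2)²·7.5 + (3)²·2.2 + (-1)²·30 = 79.8
SD(U) = √79.8 ≈ 8.9331

8.9331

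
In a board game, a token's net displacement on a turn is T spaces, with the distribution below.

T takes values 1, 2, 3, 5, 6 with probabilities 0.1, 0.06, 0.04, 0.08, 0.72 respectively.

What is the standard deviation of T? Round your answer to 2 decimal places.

E[T] = (1)(0.1) + (2)(0.06) + (3)(0.04) + (5)(0.08) + (6)(0.72) = 5.06
E[T²] = (1)²(0.1) + (2)²(0.06) + (3)²(0.04) + (5)²(0.08) + (6)²(0.72) = 28.62
V(T) = E[T²] − (E[T])² = 28.62 − (5.06)² = 3.0164
SD(T) = √3.0164 ≈ 1.74

1.74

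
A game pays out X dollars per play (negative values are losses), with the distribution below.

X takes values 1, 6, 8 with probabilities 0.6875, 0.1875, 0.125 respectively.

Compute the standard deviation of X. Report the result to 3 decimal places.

2.744

E[X] = (1)(0.6875) + (6)(0.1875) + (8)(0.125) = 2.8125
E[X²] = (1)²(0.6875) + (6)²(0.1875) + (8)²(0.125) = 15.4375
V(X) = E[X²] − (E[X])² = 15.4375 − (2.8125)² = 7.52734375
SD(X) = √7.52734375 ≈ 2.744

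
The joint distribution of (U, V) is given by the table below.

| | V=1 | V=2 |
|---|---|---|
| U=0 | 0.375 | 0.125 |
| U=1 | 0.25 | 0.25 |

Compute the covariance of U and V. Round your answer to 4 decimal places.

E[U] = 0.5,  E[V] = 1.375
E[UV] = 0.75
Cov(U,V) = E[UV] − E[U]E[V] = 0.75 − (0.5)(1.375) = 0.0625

0.0625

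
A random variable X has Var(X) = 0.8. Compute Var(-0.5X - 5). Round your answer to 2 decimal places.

Var(-0.5X - 5) = (-0.5)²·Var(X) = 0.25·0.8 = 0.2

0.20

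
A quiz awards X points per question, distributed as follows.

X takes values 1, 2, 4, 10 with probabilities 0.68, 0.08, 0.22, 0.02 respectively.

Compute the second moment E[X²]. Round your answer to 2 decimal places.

E[X²] = (1)²(0.68) + (2)²(0.08) + (4)²(0.22) + (10)²(0.02) = 6.52

6.52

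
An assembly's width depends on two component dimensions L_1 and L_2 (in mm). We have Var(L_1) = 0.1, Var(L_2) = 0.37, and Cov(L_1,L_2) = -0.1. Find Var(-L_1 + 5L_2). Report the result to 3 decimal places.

Var(-L_1 + 5L_2) = (-1)²·Var(L_1) + (5)²·Var(L_2) + 2·(-1)·(5)·Cov(L_1,L_2)
= 1·0.1 + 25·0.37 + -10·-0.1 = 10.35

10.350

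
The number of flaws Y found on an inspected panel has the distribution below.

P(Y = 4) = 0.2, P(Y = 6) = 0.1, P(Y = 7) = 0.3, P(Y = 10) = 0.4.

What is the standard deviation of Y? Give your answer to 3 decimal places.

E[Y] = (4)(0.2) + (6)(0.1) + (7)(0.3) + (10)(0.4) = 7.5
E[Y²] = (4)²(0.2) + (6)²(0.1) + (7)²(0.3) + (10)²(0.4) = 61.5
V(Y) = E[Y²] − (E[Y])² = 61.5 − (7.5)² = 5.25
σ(Y) = √5.25 ≈ 2.291

2.291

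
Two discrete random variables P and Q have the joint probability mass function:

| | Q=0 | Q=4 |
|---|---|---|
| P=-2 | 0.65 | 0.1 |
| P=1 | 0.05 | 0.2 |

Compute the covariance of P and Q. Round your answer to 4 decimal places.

E[P] = -1.25,  E[Q] = 1.2
E[PQ] = 0
Cov(P,Q) = E[PQ] − E[P]E[Q] = 0 − (-1.25)(1.2) = 1.5

1.5000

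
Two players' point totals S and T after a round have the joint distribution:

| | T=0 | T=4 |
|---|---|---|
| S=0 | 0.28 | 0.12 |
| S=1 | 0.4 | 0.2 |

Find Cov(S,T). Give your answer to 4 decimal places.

E[S] = 0.6,  E[T] = 1.28
E[ST] = 0.8
Cov(S,T) = E[ST] − E[S]E[T] = 0.8 − (0.6)(1.28) = 0.032

0.0320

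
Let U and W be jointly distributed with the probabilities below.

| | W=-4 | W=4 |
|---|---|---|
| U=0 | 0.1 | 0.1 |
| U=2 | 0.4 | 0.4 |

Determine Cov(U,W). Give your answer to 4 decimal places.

0.0000

E[U] = 1.6,  E[W] = 0
E[UW] = 0
Cov(U,W) = E[UW] − E[U]E[W] = 0 − (1.6)(0) = 0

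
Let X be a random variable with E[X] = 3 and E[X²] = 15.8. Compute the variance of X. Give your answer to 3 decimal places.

V(X) = 15.8 − (3)² = 6.8

6.800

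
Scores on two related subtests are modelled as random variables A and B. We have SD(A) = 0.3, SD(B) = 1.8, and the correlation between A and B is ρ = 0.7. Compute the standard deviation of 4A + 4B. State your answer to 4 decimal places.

8.0855

Var(A) = (0.3)² = 0.09;  Var(B) = (1.8)² = 3.24
Cov(A,B) = ρ·SD(A)·SD(B) = 0.7·0.3·1.8 = 0.378
Var(4A + 4B) = (4)²·Var(A) + (4)²·Var(B) + 2·(4)·(4)·Cov(A,B)
= 16·0.09 + 16·3.24 + 32·0.378 = 65.376
SD(4A + 4B) = √65.376 ≈ 8.0855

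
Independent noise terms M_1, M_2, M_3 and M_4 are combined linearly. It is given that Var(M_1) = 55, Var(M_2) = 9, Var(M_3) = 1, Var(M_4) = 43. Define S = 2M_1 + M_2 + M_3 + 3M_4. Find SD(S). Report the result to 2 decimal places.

By independence, Var(S) = (2)²Var(M_1) + (1)²Var(M_2) + (1)²Var(M_3) + (3)²Var(M_4)
= (2)²·55 + (1)²·9 + (1)²·1 + (3)²·43 = 617
SD(S) = √617 ≈ 24.84

24.84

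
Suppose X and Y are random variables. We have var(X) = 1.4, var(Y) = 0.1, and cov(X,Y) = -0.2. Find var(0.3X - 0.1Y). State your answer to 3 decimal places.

var(0.3X - 0.1Y) = (0.3)²·var(X) + (-0.1)²·var(Y) + 2·(0.3)·(-0.1)·cov(X,Y)
= 0.09·1.4 + 0.01·0.1 + -0.06·-0.2 = 0.139

0.139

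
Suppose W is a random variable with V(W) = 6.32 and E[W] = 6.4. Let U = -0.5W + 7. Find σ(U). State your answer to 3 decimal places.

V(-0.5W + 7) = (-0.5)²·6.32 = 1.58
σ(U) = √1.58 ≈ 1.257

1.257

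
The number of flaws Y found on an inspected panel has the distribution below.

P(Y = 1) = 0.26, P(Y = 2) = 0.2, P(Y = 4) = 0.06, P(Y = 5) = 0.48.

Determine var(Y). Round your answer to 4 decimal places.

E[Y] = (1)(0.26) + (2)(0.2) + (4)(0.06) + (5)(0.48) = 3.3
E[Y²] = (1)²(0.26) + (2)²(0.2) + (4)²(0.06) + (5)²(0.48) = 14.02
var(Y) = E[Y²] − (E[Y])² = 14.02 − (3.3)² = 3.13

3.1300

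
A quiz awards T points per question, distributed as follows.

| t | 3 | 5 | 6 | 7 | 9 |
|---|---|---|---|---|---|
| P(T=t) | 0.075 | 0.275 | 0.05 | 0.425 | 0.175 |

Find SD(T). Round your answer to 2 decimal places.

E[T] = (3)(0.075) + (5)(0.275) + (6)(0.05) + (7)(0.425) + (9)(0.175) = 6.45
E[T²] = (3)²(0.075) + (5)²(0.275) + (6)²(0.05) + (7)²(0.425) + (9)²(0.175) = 44.35
var(T) = E[T²] − (E[T])² = 44.35 − (6.45)² = 2.7475
SD(T) = √2.7475 ≈ 1.66

1.66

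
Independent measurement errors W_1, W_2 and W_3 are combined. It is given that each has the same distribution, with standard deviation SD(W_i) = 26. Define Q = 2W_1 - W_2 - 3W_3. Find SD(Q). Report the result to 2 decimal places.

var(W_i) = (26)² = 676
By independence, var(Q) = (2)²var(W_1) + (-1)²var(W_2) + (-3)²var(W_3)
= (2)²·676 + (-1)²·676 + (-3)²·676 = 9464
SD(Q) = √9464 ≈ 97.28

97.28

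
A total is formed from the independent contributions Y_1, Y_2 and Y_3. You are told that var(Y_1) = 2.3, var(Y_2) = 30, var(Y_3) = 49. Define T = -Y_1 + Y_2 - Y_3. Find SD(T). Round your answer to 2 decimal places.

By independence, var(T) = (-1)²var(Y_1) + (1)²var(Y_2) + (-1)²var(Y_3)
= (-1)²·2.3 + (1)²·30 + (-1)²·49 = 81.3
SD(T) = √81.3 ≈ 9.02

9.02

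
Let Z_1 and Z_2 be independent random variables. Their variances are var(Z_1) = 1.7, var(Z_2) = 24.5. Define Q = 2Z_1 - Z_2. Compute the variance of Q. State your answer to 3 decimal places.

31.300

By independence, var(Q) = (2)²var(Z_1) + (-1)²var(Z_2)
= (2)²·1.7 + (-1)²·24.5 = 31.3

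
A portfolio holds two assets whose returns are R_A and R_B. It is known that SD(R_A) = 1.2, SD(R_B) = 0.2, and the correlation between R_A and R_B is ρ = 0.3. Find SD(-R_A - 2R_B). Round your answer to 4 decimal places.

1.3740

Var(R_A) = (1.2)² = 1.44;  Var(R_B) = (0.2)² = 0.04
cov(R_A,R_B) = ρ·SD(R_A)·SD(R_B) = 0.3·1.2·0.2 = 0.072
Var(-R_A - 2R_B) = (-1)²·Var(R_A) + (-2)²·Var(R_B) + 2·(-1)·(-2)·cov(R_A,R_B)
= 1·1.44 + 4·0.04 + 4·0.072 = 1.888
SD(-R_A - 2R_B) = √1.888 ≈ 1.3740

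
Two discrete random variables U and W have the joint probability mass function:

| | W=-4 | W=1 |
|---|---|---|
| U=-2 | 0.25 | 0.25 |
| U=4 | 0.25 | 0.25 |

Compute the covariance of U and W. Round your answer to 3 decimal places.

0.000

E[U] = 1,  E[W] = -1.5
E[UW] = -1.5
cov(U,W) = E[UW] − E[U]E[W] = -1.5 − (1)(-1.5) = 0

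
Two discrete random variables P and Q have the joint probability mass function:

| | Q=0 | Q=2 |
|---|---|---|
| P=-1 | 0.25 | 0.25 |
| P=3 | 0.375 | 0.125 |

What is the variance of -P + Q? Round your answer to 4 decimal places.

E[P] = 1,  E[Q] = 0.75,  E[PQ] = 0.25
Var(P) = 5 − (1)² = 4;  Var(Q) = 1.5 − (0.75)² = 0.9375
Cov(P,Q) = 0.25 − (1)(0.75) = -0.5
Var(-P + Q) = (-1)²·4 + (1)²·0.9375 + 2·(-1)·(1)·-0.5 = 5.9375

5.9375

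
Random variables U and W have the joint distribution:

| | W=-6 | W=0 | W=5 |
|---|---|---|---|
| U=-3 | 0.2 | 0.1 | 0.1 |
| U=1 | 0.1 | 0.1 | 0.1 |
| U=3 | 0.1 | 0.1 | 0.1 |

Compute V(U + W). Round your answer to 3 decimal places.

31.090

E[U] = 0,  E[W] = -0.9,  E[UW] = 1.7
V(U) = 6.6 − (0)² = 6.6;  V(W) = 21.9 − (-0.9)² = 21.09
Cov(U,W) = 1.7 − (0)(-0.9) = 1.7
V(U + W) = (1)²·6.6 + (1)²·21.09 + 2·(1)·(1)·1.7 = 31.09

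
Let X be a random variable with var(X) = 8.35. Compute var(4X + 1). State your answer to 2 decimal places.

var(4X + 1) = (4)²·var(X) = 16·8.35 = 133.6

133.60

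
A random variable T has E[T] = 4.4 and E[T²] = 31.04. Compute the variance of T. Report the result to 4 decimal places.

11.6800

var(T) = 31.04 − (4.4)² = 11.68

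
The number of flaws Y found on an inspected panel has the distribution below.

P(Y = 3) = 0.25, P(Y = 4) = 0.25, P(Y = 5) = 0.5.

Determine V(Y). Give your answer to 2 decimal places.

0.69

E[Y] = (3)(0.25) + (4)(0.25) + (5)(0.5) = 4.25
E[Y²] = (3)²(0.25) + (4)²(0.25) + (5)²(0.5) = 18.75
V(Y) = E[Y²] − (E[Y])² = 18.75 − (4.25)² = 0.6875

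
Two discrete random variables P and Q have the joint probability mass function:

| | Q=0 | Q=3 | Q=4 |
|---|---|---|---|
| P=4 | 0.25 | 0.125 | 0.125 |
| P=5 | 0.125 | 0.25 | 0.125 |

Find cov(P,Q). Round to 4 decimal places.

E[P] = 4.5,  E[Q] = 2.125
E[PQ] = 9.75
cov(P,Q) = E[PQ] − E[P]E[Q] = 9.75 − (4.5)(2.125) = 0.1875

0.1875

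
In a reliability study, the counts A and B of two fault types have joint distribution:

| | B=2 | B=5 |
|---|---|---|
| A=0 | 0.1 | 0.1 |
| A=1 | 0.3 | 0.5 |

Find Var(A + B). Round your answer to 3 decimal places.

2.440

E[A] = 0.8,  E[B] = 3.8,  E[AB] = 3.1
Var(A) = 0.8 − (0.8)² = 0.16;  Var(B) = 16.6 − (3.8)² = 2.16
Cov(A,B) = 3.1 − (0.8)(3.8) = 0.06
Var(A + B) = (1)²·0.16 + (1)²·2.16 + 2·(1)·(1)·0.06 = 2.44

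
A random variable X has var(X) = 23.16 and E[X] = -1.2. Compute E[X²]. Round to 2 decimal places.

E[X²] = var(X) + (E[X])² = 23.16 + (-1.2)² = 24.6

24.60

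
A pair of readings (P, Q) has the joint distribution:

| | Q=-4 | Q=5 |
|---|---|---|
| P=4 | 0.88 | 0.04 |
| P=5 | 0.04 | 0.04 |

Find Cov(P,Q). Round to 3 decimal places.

E[P] = 4.08,  E[Q] = -3.28
E[PQ] = -13.08
Cov(P,Q) = E[PQ] − E[P]E[Q] = -13.08 − (4.08)(-3.28) = 0.3024

0.302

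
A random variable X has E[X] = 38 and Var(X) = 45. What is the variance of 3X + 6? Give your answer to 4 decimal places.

Var(3X + 6) = (3)²·Var(X) = 9·45 = 405

405.0000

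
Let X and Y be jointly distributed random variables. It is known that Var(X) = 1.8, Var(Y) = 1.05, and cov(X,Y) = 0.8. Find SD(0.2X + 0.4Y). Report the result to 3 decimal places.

Var(0.2X + 0.4Y) = (0.2)²·Var(X) + (0.4)²·Var(Y) + 2·(0.2)·(0.4)·cov(X,Y)
= 0.04·1.8 + 0.16·1.05 + 0.16·0.8 = 0.368
SD(0.2X + 0.4Y) = √0.368 ≈ 0.607

0.607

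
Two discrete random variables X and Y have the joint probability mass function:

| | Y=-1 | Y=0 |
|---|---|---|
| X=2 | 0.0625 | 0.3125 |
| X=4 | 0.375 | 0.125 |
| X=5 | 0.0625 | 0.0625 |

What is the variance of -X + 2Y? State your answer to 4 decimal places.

E[X] = 3.375,  E[Y] = -0.5,  E[XY] = -1.9375
Var(X) = 12.625 − (3.375)² = 1.234375;  Var(Y) = 0.5 − (-0.5)² = 0.25
Cov(X,Y) = -1.9375 − (3.375)(-0.5) = -0.25
Var(-X + 2Y) = (-1)²·1.234375 + (2)²·0.25 + 2·(-1)·(2)·-0.25 = 3.234375

3.2344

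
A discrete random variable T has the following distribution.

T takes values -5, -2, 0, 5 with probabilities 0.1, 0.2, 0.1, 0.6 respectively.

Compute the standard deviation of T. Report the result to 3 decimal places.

E[T] = (-5)(0.1) + (-2)(0.2) + (0)(0.1) + (5)(0.6) = 2.1
E[T²] = (-5)²(0.1) + (-2)²(0.2) + (0)²(0.1) + (5)²(0.6) = 18.3
var(T) = E[T²] − (E[T])² = 18.3 − (2.1)² = 13.89
SD(T) = √13.89 ≈ 3.727

3.727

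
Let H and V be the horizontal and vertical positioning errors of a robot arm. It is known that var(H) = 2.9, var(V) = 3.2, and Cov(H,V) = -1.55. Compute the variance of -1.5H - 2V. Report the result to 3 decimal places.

10.025

var(-1.5H - 2V) = (-1.5)²·var(H) + (-2)²·var(V) + 2·(-1.5)·(-2)·Cov(H,V)
= 2.25·2.9 + 4·3.2 + 6·-1.55 = 10.025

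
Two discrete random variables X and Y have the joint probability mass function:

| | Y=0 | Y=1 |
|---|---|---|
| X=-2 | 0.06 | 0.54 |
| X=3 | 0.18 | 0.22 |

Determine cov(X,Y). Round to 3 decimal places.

E[X] = 0,  E[Y] = 0.76
E[XY] = -0.42
cov(X,Y) = E[XY] − E[X]E[Y] = -0.42 − (0)(0.76) = -0.42

-0.420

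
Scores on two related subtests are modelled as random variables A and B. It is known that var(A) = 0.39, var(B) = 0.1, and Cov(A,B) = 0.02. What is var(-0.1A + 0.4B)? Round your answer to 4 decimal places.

0.0183

var(-0.1A + 0.4B) = (-0.1)²·var(A) + (0.4)²·var(B) + 2·(-0.1)·(0.4)·Cov(A,B)
= 0.01·0.39 + 0.16·0.1 + -0.08·0.02 = 0.0183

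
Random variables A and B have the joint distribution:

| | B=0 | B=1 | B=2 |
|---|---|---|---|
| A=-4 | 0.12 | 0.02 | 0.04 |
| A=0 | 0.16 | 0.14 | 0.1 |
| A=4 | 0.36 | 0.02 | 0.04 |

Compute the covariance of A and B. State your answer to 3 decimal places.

E[A] = 0.96,  E[B] = 0.54
E[AB] = 0
Cov(A,B) = E[AB] − E[A]E[B] = 0 − (0.96)(0.54) = -0.5184

-0.518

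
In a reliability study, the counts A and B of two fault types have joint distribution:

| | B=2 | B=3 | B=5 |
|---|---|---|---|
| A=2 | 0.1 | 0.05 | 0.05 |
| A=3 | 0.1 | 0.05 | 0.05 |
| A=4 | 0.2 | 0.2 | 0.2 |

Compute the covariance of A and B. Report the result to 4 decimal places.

E[A] = 3.4,  E[B] = 3.2
E[AB] = 11
cov(A,B) = E[AB] − E[A]E[B] = 11 − (3.4)(3.2) = 0.12

0.1200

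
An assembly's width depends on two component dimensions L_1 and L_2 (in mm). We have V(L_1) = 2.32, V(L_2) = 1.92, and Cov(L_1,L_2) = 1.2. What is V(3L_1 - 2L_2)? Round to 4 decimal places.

14.1600

V(3L_1 - 2L_2) = (3)²·V(L_1) + (-2)²·V(L_2) + 2·(3)·(-2)·Cov(L_1,L_2)
= 9·2.32 + 4·1.92 + -12·1.2 = 14.16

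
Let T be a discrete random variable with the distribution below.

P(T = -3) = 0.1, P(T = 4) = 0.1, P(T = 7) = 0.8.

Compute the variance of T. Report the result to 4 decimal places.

E[T] = (-3)(0.1) + (4)(0.1) + (7)(0.8) = 5.7
E[T²] = (-3)²(0.1) + (4)²(0.1) + (7)²(0.8) = 41.7
Var(T) = E[T²] − (E[T])² = 41.7 − (5.7)² = 9.21

9.2100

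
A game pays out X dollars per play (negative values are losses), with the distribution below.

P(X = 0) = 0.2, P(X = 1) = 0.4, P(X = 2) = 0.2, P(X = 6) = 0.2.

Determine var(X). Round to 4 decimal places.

4.4000

E[X] = (0)(0.2) + (1)(0.4) + (2)(0.2) + (6)(0.2) = 2
E[X²] = (0)²(0.2) + (1)²(0.4) + (2)²(0.2) + (6)²(0.2) = 8.4
var(X) = E[X²] − (E[X])² = 8.4 − (2)² = 4.4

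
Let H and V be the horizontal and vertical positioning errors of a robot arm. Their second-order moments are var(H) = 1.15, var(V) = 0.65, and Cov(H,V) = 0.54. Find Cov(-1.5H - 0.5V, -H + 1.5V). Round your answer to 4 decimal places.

0.2925

Cov(-1.5H - 0.5V, -H + 1.5V) = (-1.5)(-1)var(H) + (-0.5)(1.5)var(V) + [(-1.5)(1.5) + (-0.5)(-1)]Cov(H,V)
= 1.5·1.15 + -0.75·0.65 + -1.75·0.54 = 0.2925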